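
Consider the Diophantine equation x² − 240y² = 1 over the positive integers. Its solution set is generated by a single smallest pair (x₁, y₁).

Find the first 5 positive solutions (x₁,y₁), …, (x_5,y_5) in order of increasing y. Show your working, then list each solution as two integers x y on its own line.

31 2
1921 124
119071 7686
7380481 476408
457470751 29529610

√240 = [15; 2,30, …], period ℓ=2 (even) → k=1
a_0=15:  p_0=15·1+0=15,  q_0=15·0+1=1
a_1=2:  p_1=2·15+1=31,  q_1=2·1+0=2
fundamental: x₁=31, y₁=2  (since 961 − 240·4 = 1)
(31+2√240)^2 = 1921 + 124√240
(31+2√240)^3 = 119071 + 7686√240
(31+2√240)^4 = 7380481 + 476408√240
(31+2√240)^5 = 457470751 + 29529610√240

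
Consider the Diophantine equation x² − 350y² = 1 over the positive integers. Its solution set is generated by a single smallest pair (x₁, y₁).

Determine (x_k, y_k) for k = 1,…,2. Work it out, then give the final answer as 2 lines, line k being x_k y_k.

[18; 1,2,2,2,1,36] for √350; ℓ=6 ⇒ convergent index 5
a_0=18:  p_0=18·1+0=18,  q_0=18·0+1=1
…
a_2=2:  p_2=2·19+18=56,  q_2=2·1+1=3
a_3=2:  p_3=2·56+19=131,  q_3=2·3+1=7
a_4=2:  p_4=2·131+56=318,  q_4=2·7+3=17
a_5=1:  p_5=1·318+131=449,  q_5=1·17+7=24
→ (449, 24).  Check: 449²=201601, 350·24²=201600, difference 1.
k=2:  x_2 = 449·449+350·24·24 = 403201,  y_2 = 449·24+24·449 = 21552

449 24
403201 21552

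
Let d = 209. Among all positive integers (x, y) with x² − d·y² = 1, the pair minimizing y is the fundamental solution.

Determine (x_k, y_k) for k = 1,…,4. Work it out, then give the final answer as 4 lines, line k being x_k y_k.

46551 3220
4333991201 299788440
403503248748951 27910903337660
37566959460690844801 2598560922243032880

[14; 2,5,3,2,3,5,2,28] for √209; ℓ=8 ⇒ convergent index 7
k=0  a_k=14  p_k/q_k = 14/1
…
k=2  a_k=5  p_k/q_k = 159/11
k=3  a_k=3  p_k/q_k = 506/35
…
k=6  a_k=5  p_k/q_k = 21266/1471
k=7  a_k=2  p_k/q_k = 46551/3220
(x₁, y₁) = (46551, 3220);  46551² − 209·3220² = 1 ✓
k=2:  x_2 = 46551·46551+209·3220·3220 = 4333991201,  y_2 = 46551·3220+3220·46551 = 299788440
k=3:  x_3 = 46551·4333991201+209·3220·299788440 = 403503248748951,  y_3 = 46551·299788440+3220·4333991201 = 27910903337660
k=4:  x_4 = 46551·403503248748951+209·3220·27910903337660 = 37566959460690844801,  y_4 = 46551·27910903337660+3220·403503248748951 = 2598560922243032880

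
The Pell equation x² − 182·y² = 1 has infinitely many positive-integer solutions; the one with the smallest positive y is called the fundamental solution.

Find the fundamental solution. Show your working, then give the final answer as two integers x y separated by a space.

√182 → a₀=13, period (2,26); ℓ=2 even so k=1
k=0  a_k=13  p_k/q_k = 13/1
k=1  a_k=2  p_k/q_k = 27/2
fundamental: x₁=27, y₁=2  (since 729 − 182·4 = 1)

27 2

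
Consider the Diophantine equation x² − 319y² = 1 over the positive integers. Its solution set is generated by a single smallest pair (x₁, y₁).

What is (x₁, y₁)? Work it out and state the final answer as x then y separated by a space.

d=319: √d = [17; 1,6,5,1,4,…,6,1,34] (ℓ=14, even), read p_13/q_13
step 0: (17, 1)  from 17·(1,0) + (0,1)
…
step 3: (643, 36)  from 5·(125,7) + (18,1)
step 4: (768, 43)  from 1·(643,36) + (125,7)
…
step 11: (1798881, 100718)  from 5·(309613,17335) + (250816,14043)
step 12: (11102899, 621643)  from 6·(1798881,100718) + (309613,17335)
step 13: (12901780, 722361)  from 1·(11102899,621643) + (1798881,100718)
→ (12901780, 722361).  Check: 12901780²=166455927168400, 319·722361²=166455927168399, difference 1.

12901780 722361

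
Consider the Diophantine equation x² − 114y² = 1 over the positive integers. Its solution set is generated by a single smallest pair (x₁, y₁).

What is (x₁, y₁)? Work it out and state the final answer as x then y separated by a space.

1025 96

√114 → a₀=10, period (1,2,10,2,1,20); ℓ=6 even so k=5
a_0=10:  p_0=10·1+0=10,  q_0=10·0+1=1
…
a_2=2:  p_2=2·11+10=32,  q_2=2·1+1=3
a_3=10:  p_3=10·32+11=331,  q_3=10·3+1=31
a_4=2:  p_4=2·331+32=694,  q_4=2·31+3=65
a_5=1:  p_5=1·694+331=1025,  q_5=1·65+31=96
(x₁, y₁) = (1025, 96);  1025² − 114·96² = 1 ✓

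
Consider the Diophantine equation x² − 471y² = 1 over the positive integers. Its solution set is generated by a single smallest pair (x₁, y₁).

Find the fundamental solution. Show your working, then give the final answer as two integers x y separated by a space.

d=471: √d = [21; 1,2,2,1,3,…,2,1,42] (ℓ=14, even), read p_13/q_13
step 0: (21, 1)  from 21·(1,0) + (0,1)
…
step 3: (152, 7)  from 2·(65,3) + (22,1)
…
step 6: (3429, 158)  from 4·(803,37) + (217,10)
…
step 8: (198665, 9154)  from 4·(48809,2249) + (3429,158)
step 9: (644804, 29711)  from 3·(198665,9154) + (48809,2249)
step 10: (843469, 38865)  from 1·(644804,29711) + (198665,9154)
…
step 12: (5506953, 253747)  from 2·(2331742,107441) + (843469,38865)
step 13: (7838695, 361188)  from 1·(5506953,253747) + (2331742,107441)
→ (7838695, 361188).  Check: 7838695²=61445139303025, 471·361188²=61445139303024, difference 1.

7838695 361188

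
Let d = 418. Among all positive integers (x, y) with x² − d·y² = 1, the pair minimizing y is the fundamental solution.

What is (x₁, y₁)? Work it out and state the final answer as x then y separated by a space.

33857 1656

d=418: √d = [20; 2,4,20,4,2,40] (ℓ=6, even), read p_5/q_5
i=0: a=20 ⇒ p=20, q=1
i=1: a=2 ⇒ p=41, q=2
i=2: a=4 ⇒ p=184, q=9
i=3: a=20 ⇒ p=3721, q=182
i=4: a=4 ⇒ p=15068, q=737
i=5: a=2 ⇒ p=33857, q=1656
→ (33857, 1656).  Check: 33857²=1146296449, 418·1656²=1146296448, difference 1.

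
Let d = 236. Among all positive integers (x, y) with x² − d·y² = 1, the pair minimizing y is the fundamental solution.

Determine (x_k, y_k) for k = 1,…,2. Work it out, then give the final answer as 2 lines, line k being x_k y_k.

561799 36570
631236232801 41089978860

√236 → a₀=15, period (2,1,3,5,1,6,1,5,3,1,2,30); ℓ=12 even so k=11
k=0  a_k=15  p_k/q_k = 15/1
k=1  a_k=2  p_k/q_k = 31/2
k=2  a_k=1  p_k/q_k = 46/3
k=3  a_k=3  p_k/q_k = 169/11
k=4  a_k=5  p_k/q_k = 891/58
k=5  a_k=1  p_k/q_k = 1060/69
…
k=7  a_k=1  p_k/q_k = 8311/541
k=8  a_k=5  p_k/q_k = 48806/3177
k=9  a_k=3  p_k/q_k = 154729/10072
k=10  a_k=1  p_k/q_k = 203535/13249
k=11  a_k=2  p_k/q_k = 561799/36570
→ (561799, 36570).  Check: 561799²=315618116401, 236·36570²=315618116400, difference 1.
k=2:  x_2 = 561799·561799+236·36570·36570 = 631236232801,  y_2 = 561799·36570+36570·561799 = 41089978860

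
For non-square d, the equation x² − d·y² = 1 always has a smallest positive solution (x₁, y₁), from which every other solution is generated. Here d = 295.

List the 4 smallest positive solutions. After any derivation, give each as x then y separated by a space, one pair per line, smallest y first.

√295 → a₀=17, period (5,1,2,3,2,6,2,3,2,1,5,34); ℓ=12 even so k=11
step 0: (17, 1)  from 17·(1,0) + (0,1)
step 1: (86, 5)  from 5·(17,1) + (1,0)
…
step 3: (292, 17)  from 2·(103,6) + (86,5)
step 4: (979, 57)  from 3·(292,17) + (103,6)
step 5: (2250, 131)  from 2·(979,57) + (292,17)
step 6: (14479, 843)  from 6·(2250,131) + (979,57)
step 7: (31208, 1817)  from 2·(14479,843) + (2250,131)
…
step 10: (355517, 20699)  from 1·(247414,14405) + (108103,6294)
step 11: (2024999, 117900)  from 5·(355517,20699) + (247414,14405)
(x₁, y₁) = (2024999, 117900);  2024999² − 295·117900² = 1 ✓
k=2:  x_2 = 2024999·2024999+295·117900·117900 = 8201241900001,  y_2 = 2024999·117900+117900·2024999 = 477494764200
k=3:  x_3 = 2024999·8201241900001+295·117900·477494764200 = 33215013292518224999,  y_3 = 2024999·477494764200+117900·8201241900001 = 1933852840020353700
k=4:  x_4 = 2024999·33215013292518224999+295·117900·1933852840020353700 = 134520737404664024967600001,  y_4 = 2024999·1933852840020353700+117900·33215013292518224999 = 7832100134376274949528400

2024999 117900
8201241900001 477494764200
33215013292518224999 1933852840020353700
134520737404664024967600001 7832100134376274949528400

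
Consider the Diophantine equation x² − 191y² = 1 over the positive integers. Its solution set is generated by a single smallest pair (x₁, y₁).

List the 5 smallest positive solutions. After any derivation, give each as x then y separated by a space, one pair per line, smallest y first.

8994000 650783
161784071999999 11706284604000
2910171887135973018000 210572647456751349217
52348171905801720863712000001 3787780782452031563430792000
941638916241558444724564320044970000 68134600714746933190345629744650783

√191 = [13; 1,4,1,1,3,…,4,1,26, …], period ℓ=16 (even) → k=15
i=0: a=13 ⇒ p=13, q=1
i=1: a=1 ⇒ p=14, q=1
…
i=3: a=1 ⇒ p=83, q=6
…
i=5: a=3 ⇒ p=539, q=39
i=6: a=2 ⇒ p=1230, q=89
i=7: a=2 ⇒ p=2999, q=217
i=8: a=13 ⇒ p=40217, q=2910
i=9: a=2 ⇒ p=83433, q=6037
…
i=12: a=1 ⇒ p=911765, q=65973
i=13: a=1 ⇒ p=1616447, q=116962
i=14: a=4 ⇒ p=7377553, q=533821
i=15: a=1 ⇒ p=8994000, q=650783
(x₁, y₁) = (8994000, 650783);  8994000² − 191·650783² = 1 ✓
k=2:  x_2 = 8994000·8994000+191·650783·650783 = 161784071999999,  y_2 = 8994000·650783+650783·8994000 = 11706284604000
k=3:  x_3 = 8994000·161784071999999+191·650783·11706284604000 = 2910171887135973018000,  y_3 = 8994000·11706284604000+650783·161784071999999 = 210572647456751349217
k=4:  x_4 = 8994000·2910171887135973018000+191·650783·210572647456751349217 = 52348171905801720863712000001,  y_4 = 8994000·210572647456751349217+650783·2910171887135973018000 = 3787780782452031563430792000
k=5:  x_5 = 8994000·52348171905801720863712000001+191·650783·3787780782452031563430792000 = 941638916241558444724564320044970000,  y_5 = 8994000·3787780782452031563430792000+650783·52348171905801720863712000001 = 68134600714746933190345629744650783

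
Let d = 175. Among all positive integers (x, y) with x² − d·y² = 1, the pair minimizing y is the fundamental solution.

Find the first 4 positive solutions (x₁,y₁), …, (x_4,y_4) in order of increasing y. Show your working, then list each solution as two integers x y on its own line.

d=175: √d = [13; 4,2,1,2,4,26] (ℓ=6, even), read p_5/q_5
i=0: a=13 ⇒ p=13, q=1
…
i=2: a=2 ⇒ p=119, q=9
i=3: a=1 ⇒ p=172, q=13
i=4: a=2 ⇒ p=463, q=35
i=5: a=4 ⇒ p=2024, q=153
(x₁, y₁) = (2024, 153);  2024² − 175·153² = 1 ✓
(2024+153√175)^2 = 8193151 + 619344√175
(2024+153√175)^3 = 33165873224 + 2507104359√175
(2024+153√175)^4 = 134255446617601 + 10148757825888√175

2024 153
8193151 619344
33165873224 2507104359
134255446617601 10148757825888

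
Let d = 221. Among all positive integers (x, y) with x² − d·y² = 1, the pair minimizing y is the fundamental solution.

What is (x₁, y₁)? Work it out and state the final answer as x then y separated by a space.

d=221: √d = [14; 1,6,2,6,1,28] (ℓ=6, even), read p_5/q_5
a_0=14:  p_0=14·1+0=14,  q_0=14·0+1=1
…
a_4=6:  p_4=6·223+104=1442,  q_4=6·15+7=97
a_5=1:  p_5=1·1442+223=1665,  q_5=1·97+15=112
fundamental: x₁=1665, y₁=112  (since 2772225 − 221·12544 = 1)

1665 112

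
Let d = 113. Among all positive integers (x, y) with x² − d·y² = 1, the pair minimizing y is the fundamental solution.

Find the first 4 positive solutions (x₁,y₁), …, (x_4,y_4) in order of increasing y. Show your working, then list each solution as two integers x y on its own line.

1204353 113296
2900932297217 272896754976
6987493029899166849 657328051091107760
16830816386073401651890177 1583310020631184911403584

√113 → a₀=10, period (1,1,1,2,2,1,1,1,20); ℓ=9 odd so k=17
step 0: (10, 1)  from 10·(1,0) + (0,1)
step 1: (11, 1)  from 1·(10,1) + (1,0)
step 2: (21, 2)  from 1·(11,1) + (10,1)
step 3: (32, 3)  from 1·(21,2) + (11,1)
step 4: (85, 8)  from 2·(32,3) + (21,2)
step 5: (202, 19)  from 2·(85,8) + (32,3)
…
step 7: (489, 46)  from 1·(287,27) + (202,19)
…
step 9: (16009, 1506)  from 20·(776,73) + (489,46)
step 10: (16785, 1579)  from 1·(16009,1506) + (776,73)
…
step 14: (313483, 29490)  from 2·(131952,12413) + (49579,4664)
…
step 16: (758918, 71393)  from 1·(445435,41903) + (313483,29490)
step 17: (1204353, 113296)  from 1·(758918,71393) + (445435,41903)
(x₁, y₁) = (1204353, 113296);  1204353² − 113·113296² = 1 ✓
n=2: (1204353,113296)∘(1204353,113296) = (1204353·1204353+113·113296·113296, 1204353·113296+113296·1204353) = (2900932297217,272896754976)
n=3: (2900932297217,272896754976)∘(1204353,113296) = (1204353·2900932297217+113·113296·272896754976, 1204353·272896754976+113296·2900932297217) = (6987493029899166849,657328051091107760)
n=4: (6987493029899166849,657328051091107760)∘(1204353,113296) = (1204353·6987493029899166849+113·113296·657328051091107760, 1204353·657328051091107760+113296·6987493029899166849) = (16830816386073401651890177,1583310020631184911403584)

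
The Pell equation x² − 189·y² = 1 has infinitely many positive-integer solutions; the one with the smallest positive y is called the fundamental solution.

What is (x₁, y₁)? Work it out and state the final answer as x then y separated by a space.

55 4

[13; 1,2,1,26] for √189; ℓ=4 ⇒ convergent index 3
a_0=13:  p_0=13·1+0=13,  q_0=13·0+1=1
…
a_2=2:  p_2=2·14+13=41,  q_2=2·1+1=3
a_3=1:  p_3=1·41+14=55,  q_3=1·3+1=4
fundamental: x₁=55, y₁=4  (since 3025 − 189·16 = 1)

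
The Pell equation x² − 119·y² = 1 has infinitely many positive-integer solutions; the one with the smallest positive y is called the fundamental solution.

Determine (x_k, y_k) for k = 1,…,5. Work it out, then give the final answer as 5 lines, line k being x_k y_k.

d=119: √d = [10; 1,9,1,20] (ℓ=4, even), read p_3/q_3
k=0  a_k=10  p_k/q_k = 10/1
k=1  a_k=1  p_k/q_k = 11/1
k=2  a_k=9  p_k/q_k = 109/10
k=3  a_k=1  p_k/q_k = 120/11
fundamental: x₁=120, y₁=11  (since 14400 − 119·121 = 1)
(120+11√119)^2 = 28799 + 2640√119
(120+11√119)^3 = 6911640 + 633589√119
(120+11√119)^4 = 1658764801 + 152058720√119
(120+11√119)^5 = 398096640600 + 36493459211√119

120 11
28799 2640
6911640 633589
1658764801 152058720
398096640600 36493459211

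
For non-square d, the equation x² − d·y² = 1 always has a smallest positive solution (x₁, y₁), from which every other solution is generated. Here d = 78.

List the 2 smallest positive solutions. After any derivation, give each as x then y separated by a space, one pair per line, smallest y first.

d=78: √d = [8; 1,4,1,16] (ℓ=4, even), read p_3/q_3
k=0  a_k=8  p_k/q_k = 8/1
k=1  a_k=1  p_k/q_k = 9/1
k=2  a_k=4  p_k/q_k = 44/5
k=3  a_k=1  p_k/q_k = 53/6
→ (53, 6).  Check: 53²=2809, 78·6²=2808, difference 1.
n=2: (53,6)∘(53,6) = (53·53+78·6·6, 53·6+6·53) = (5617,636)

53 6
5617 636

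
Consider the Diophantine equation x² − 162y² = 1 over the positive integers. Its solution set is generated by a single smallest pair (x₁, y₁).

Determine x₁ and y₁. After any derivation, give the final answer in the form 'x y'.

19601 1540

√162 → a₀=12, period (1,2,1,2,12,2,1,2,1,24); ℓ=10 even so k=9
step 0: (12, 1)  from 12·(1,0) + (0,1)
…
step 3: (51, 4)  from 1·(38,3) + (13,1)
…
step 6: (3602, 283)  from 2·(1731,136) + (140,11)
…
step 8: (14268, 1121)  from 2·(5333,419) + (3602,283)
step 9: (19601, 1540)  from 1·(14268,1121) + (5333,419)
fundamental: x₁=19601, y₁=1540  (since 384199201 − 162·2371600 = 1)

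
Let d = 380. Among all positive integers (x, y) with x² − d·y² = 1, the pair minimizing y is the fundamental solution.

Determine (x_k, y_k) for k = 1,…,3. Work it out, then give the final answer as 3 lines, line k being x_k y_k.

39 2
3041 156
237159 12166

d=380: √d = [19; 2,38] (ℓ=2, even), read p_1/q_1
k=0  a_k=19  p_k/q_k = 19/1
k=1  a_k=2  p_k/q_k = 39/2
→ (39, 2).  Check: 39²=1521, 380·2²=1520, difference 1.
(x_2, y_2) = (39·39 + 380·2·2, 39·2 + 2·39) = (3041, 156)
(x_3, y_3) = (39·3041 + 380·2·156, 39·156 + 2·3041) = (237159, 12166)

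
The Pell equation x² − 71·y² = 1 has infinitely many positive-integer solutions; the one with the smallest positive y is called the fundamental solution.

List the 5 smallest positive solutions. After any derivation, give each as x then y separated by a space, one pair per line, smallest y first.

√71 = [8; 2,2,1,7,1,2,2,16, …], period ℓ=8 (even) → k=7
i=0: a=8 ⇒ p=8, q=1
i=1: a=2 ⇒ p=17, q=2
i=2: a=2 ⇒ p=42, q=5
i=3: a=1 ⇒ p=59, q=7
…
i=6: a=2 ⇒ p=1483, q=176
i=7: a=2 ⇒ p=3480, q=413
(x₁, y₁) = (3480, 413);  3480² − 71·413² = 1 ✓
n=2: (3480,413)∘(3480,413) = (3480·3480+71·413·413, 3480·413+413·3480) = (24220799,2874480)
n=3: (24220799,2874480)∘(3480,413) = (3480·24220799+71·413·2874480, 3480·2874480+413·24220799) = (168576757560,20006380387)
n=4: (168576757560,20006380387)∘(3480,413) = (3480·168576757560+71·413·20006380387, 3480·20006380387+413·168576757560) = (1173294208396801,139244404619040)
n=5: (1173294208396801,139244404619040)∘(3480,413) = (3480·1173294208396801+71·413·139244404619040, 3480·139244404619040+413·1173294208396801) = (8166127521864977400,969141036142138013)

3480 413
24220799 2874480
168576757560 20006380387
1173294208396801 139244404619040
8166127521864977400 969141036142138013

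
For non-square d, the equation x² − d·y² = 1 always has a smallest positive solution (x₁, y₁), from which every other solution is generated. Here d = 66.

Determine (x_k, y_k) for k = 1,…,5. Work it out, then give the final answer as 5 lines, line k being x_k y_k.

65 8
8449 1040
1098305 135192
142771201 17573920
18559157825 2284474408

√66 → a₀=8, period (8,16); ℓ=2 even so k=1
step 0: (8, 1)  from 8·(1,0) + (0,1)
step 1: (65, 8)  from 8·(8,1) + (1,0)
(x₁, y₁) = (65, 8);  65² − 66·8² = 1 ✓
(x_2, y_2) = (65·65 + 66·8·8, 65·8 + 8·65) = (8449, 1040)
(x_3, y_3) = (65·8449 + 66·8·1040, 65·1040 + 8·8449) = (1098305, 135192)
(x_4, y_4) = (65·1098305 + 66·8·135192, 65·135192 + 8·1098305) = (142771201, 17573920)
(x_5, y_5) = (65·142771201 + 66·8·17573920, 65·17573920 + 8·142771201) = (18559157825, 2284474408)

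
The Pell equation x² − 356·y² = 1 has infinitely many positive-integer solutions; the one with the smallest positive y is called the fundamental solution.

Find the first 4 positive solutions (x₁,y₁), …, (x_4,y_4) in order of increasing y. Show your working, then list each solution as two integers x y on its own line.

500001 26500
500002000001 26500053000
500003000004500001 26500106000079500
500004000010000008000001 26500159000265000106000

√356 = [18; 1,6,1,1,2,…,6,1,36, …], period ℓ=14 (even) → k=13
i=0: a=18 ⇒ p=18, q=1
i=1: a=1 ⇒ p=19, q=1
i=2: a=6 ⇒ p=132, q=7
i=3: a=1 ⇒ p=151, q=8
…
i=6: a=1 ⇒ p=1000, q=53
i=7: a=8 ⇒ p=8717, q=462
i=8: a=1 ⇒ p=9717, q=515
i=9: a=2 ⇒ p=28151, q=1492
i=10: a=1 ⇒ p=37868, q=2007
…
i=12: a=6 ⇒ p=433982, q=23001
i=13: a=1 ⇒ p=500001, q=26500
→ (500001, 26500).  Check: 500001²=250001000001, 356·26500²=250001000000, difference 1.
k=2:  x_2 = 500001·500001+356·26500·26500 = 500002000001,  y_2 = 500001·26500+26500·500001 = 26500053000
k=3:  x_3 = 500001·500002000001+356·26500·26500053000 = 500003000004500001,  y_3 = 500001·26500053000+26500·500002000001 = 26500106000079500
k=4:  x_4 = 500001·500003000004500001+356·26500·26500106000079500 = 500004000010000008000001,  y_4 = 500001·26500106000079500+26500·500003000004500001 = 26500159000265000106000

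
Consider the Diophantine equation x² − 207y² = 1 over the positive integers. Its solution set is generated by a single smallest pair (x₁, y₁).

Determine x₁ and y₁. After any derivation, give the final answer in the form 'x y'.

1151 80

[14; 2,1,1,2,1,1,2,28] for √207; ℓ=8 ⇒ convergent index 7
step 0: (14, 1)  from 14·(1,0) + (0,1)
step 1: (29, 2)  from 2·(14,1) + (1,0)
step 2: (43, 3)  from 1·(29,2) + (14,1)
…
step 4: (187, 13)  from 2·(72,5) + (43,3)
…
step 6: (446, 31)  from 1·(259,18) + (187,13)
step 7: (1151, 80)  from 2·(446,31) + (259,18)
fundamental: x₁=1151, y₁=80  (since 1324801 − 207·6400 = 1)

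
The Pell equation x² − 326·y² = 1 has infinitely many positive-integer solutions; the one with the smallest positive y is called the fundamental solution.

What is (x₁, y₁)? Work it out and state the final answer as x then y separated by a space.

325 18

√326 = [18; 18,36, …], period ℓ=2 (even) → k=1
step 0: (18, 1)  from 18·(1,0) + (0,1)
step 1: (325, 18)  from 18·(18,1) + (1,0)
(x₁, y₁) = (325, 18);  325² − 326·18² = 1 ✓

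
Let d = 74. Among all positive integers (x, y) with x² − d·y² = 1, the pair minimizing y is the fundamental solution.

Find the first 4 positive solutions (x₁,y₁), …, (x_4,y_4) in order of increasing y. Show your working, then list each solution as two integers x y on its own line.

3699 430
27365201 3181140
202447753299 23534073290
1497708451540801 174105071018280

d=74: √d = [8; 1,1,1,1,16] (ℓ=5, odd), read p_9/q_9
a_0=8:  p_0=8·1+0=8,  q_0=8·0+1=1
a_1=1:  p_1=1·8+1=9,  q_1=1·1+0=1
a_2=1:  p_2=1·9+8=17,  q_2=1·1+1=2
a_3=1:  p_3=1·17+9=26,  q_3=1·2+1=3
a_4=1:  p_4=1·26+17=43,  q_4=1·3+2=5
…
a_6=1:  p_6=1·714+43=757,  q_6=1·83+5=88
…
a_8=1:  p_8=1·1471+757=2228,  q_8=1·171+88=259
a_9=1:  p_9=1·2228+1471=3699,  q_9=1·259+171=430
→ (3699, 430).  Check: 3699²=13682601, 74·430²=13682600, difference 1.
k=2:  x_2 = 3699·3699+74·430·430 = 27365201,  y_2 = 3699·430+430·3699 = 3181140
k=3:  x_3 = 3699·27365201+74·430·3181140 = 202447753299,  y_3 = 3699·3181140+430·27365201 = 23534073290
k=4:  x_4 = 3699·202447753299+74·430·23534073290 = 1497708451540801,  y_4 = 3699·23534073290+430·202447753299 = 174105071018280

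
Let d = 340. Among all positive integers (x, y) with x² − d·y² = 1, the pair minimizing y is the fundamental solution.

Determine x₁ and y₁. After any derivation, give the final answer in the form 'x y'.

[18; 2,3,1,1,1,…,3,2,36] for √340; ℓ=14 ⇒ convergent index 13
i=0: a=18 ⇒ p=18, q=1
…
i=2: a=3 ⇒ p=129, q=7
…
i=5: a=1 ⇒ p=461, q=25
i=6: a=1 ⇒ p=756, q=41
i=7: a=8 ⇒ p=6509, q=353
…
i=9: a=1 ⇒ p=13774, q=747
i=10: a=1 ⇒ p=21039, q=1141
…
i=12: a=3 ⇒ p=125478, q=6805
i=13: a=2 ⇒ p=285769, q=15498
fundamental: x₁=285769, y₁=15498  (since 81663921361 − 340·240188004 = 1)

285769 15498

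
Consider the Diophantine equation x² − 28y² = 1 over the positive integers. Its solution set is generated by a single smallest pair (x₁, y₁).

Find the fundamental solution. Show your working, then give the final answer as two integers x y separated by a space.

127 24

√28 → a₀=5, period (3,2,3,10); ℓ=4 even so k=3
k=0  a_k=5  p_k/q_k = 5/1
k=1  a_k=3  p_k/q_k = 16/3
k=2  a_k=2  p_k/q_k = 37/7
k=3  a_k=3  p_k/q_k = 127/24
→ (127, 24).  Check: 127²=16129, 28·24²=16128, difference 1.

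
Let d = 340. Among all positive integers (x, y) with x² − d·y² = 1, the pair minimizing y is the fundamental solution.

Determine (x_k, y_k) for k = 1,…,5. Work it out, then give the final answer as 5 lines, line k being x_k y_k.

d=340: √d = [18; 2,3,1,1,1,…,3,2,36] (ℓ=14, even), read p_13/q_13
step 0: (18, 1)  from 18·(1,0) + (0,1)
…
step 2: (129, 7)  from 3·(37,2) + (18,1)
step 3: (166, 9)  from 1·(129,7) + (37,2)
…
step 11: (34813, 1888)  from 1·(21039,1141) + (13774,747)
step 12: (125478, 6805)  from 3·(34813,1888) + (21039,1141)
step 13: (285769, 15498)  from 2·(125478,6805) + (34813,1888)
fundamental: x₁=285769, y₁=15498  (since 81663921361 − 340·240188004 = 1)
n=2: (285769,15498)∘(285769,15498) = (285769·285769+340·15498·15498, 285769·15498+15498·285769) = (163327842721,8857695924)
n=3: (163327842721,8857695924)∘(285769,15498) = (285769·163327842721+340·15498·8857695924, 285769·8857695924+15498·163327842721) = (93348068572789129,5062509812995614)
n=4: (93348068572789129,5062509812995614)∘(285769,15498) = (285769·93348068572789129+340·15498·5062509812995614, 285769·5062509812995614+15498·93348068572789129) = (53351968415791425367681,2893416733491029538408)
n=5: (53351968415791425367681,2893416733491029538408)∘(285769,15498) = (285769·53351968415791425367681+340·15498·2893416733491029538408, 285769·2893416733491029538408+15498·53351968415791425367681) = (30492677324331251603220874249,1653697613020933530509635890)

285769 15498
163327842721 8857695924
93348068572789129 5062509812995614
53351968415791425367681 2893416733491029538408
30492677324331251603220874249 1653697613020933530509635890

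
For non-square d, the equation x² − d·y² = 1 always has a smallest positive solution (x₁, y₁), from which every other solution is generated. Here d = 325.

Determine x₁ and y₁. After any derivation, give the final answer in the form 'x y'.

649 36

√325 → a₀=18, period (36); ℓ=1 odd so k=1
a_0=18:  p_0=18·1+0=18,  q_0=18·0+1=1
a_1=36:  p_1=36·18+1=649,  q_1=36·1+0=36
(x₁, y₁) = (649, 36);  649² − 325·36² = 1 ✓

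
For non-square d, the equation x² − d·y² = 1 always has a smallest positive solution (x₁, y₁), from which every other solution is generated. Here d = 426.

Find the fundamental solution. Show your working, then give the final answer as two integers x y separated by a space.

√426 = [20; 1,1,1,3,2,6,2,3,1,1,1,40, …], period ℓ=12 (even) → k=11
i=0: a=20 ⇒ p=20, q=1
…
i=2: a=1 ⇒ p=41, q=2
i=3: a=1 ⇒ p=62, q=3
i=4: a=3 ⇒ p=227, q=11
…
i=6: a=6 ⇒ p=3323, q=161
…
i=8: a=3 ⇒ p=24809, q=1202
i=9: a=1 ⇒ p=31971, q=1549
i=10: a=1 ⇒ p=56780, q=2751
i=11: a=1 ⇒ p=88751, q=4300
fundamental: x₁=88751, y₁=4300  (since 7876740001 − 426·18490000 = 1)

88751 4300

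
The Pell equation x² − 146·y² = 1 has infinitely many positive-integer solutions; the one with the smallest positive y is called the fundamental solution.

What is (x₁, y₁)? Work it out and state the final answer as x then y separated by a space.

145 12

d=146: √d = [12; 12,24] (ℓ=2, even), read p_1/q_1
i=0: a=12 ⇒ p=12, q=1
i=1: a=12 ⇒ p=145, q=12
→ (145, 12).  Check: 145²=21025, 146·12²=21024, difference 1.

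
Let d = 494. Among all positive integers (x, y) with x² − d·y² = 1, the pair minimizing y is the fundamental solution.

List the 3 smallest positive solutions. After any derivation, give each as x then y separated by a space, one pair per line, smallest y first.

73035 3286
10668222449 479986020
1558307253052395 70111557938114

√494 = [22; 4,2,2,1,2,1,2,2,4,44, …], period ℓ=10 (even) → k=9
a_0=22:  p_0=22·1+0=22,  q_0=22·0+1=1
a_1=4:  p_1=4·22+1=89,  q_1=4·1+0=4
a_2=2:  p_2=2·89+22=200,  q_2=2·4+1=9
a_3=2:  p_3=2·200+89=489,  q_3=2·9+4=22
a_4=1:  p_4=1·489+200=689,  q_4=1·22+9=31
a_5=2:  p_5=2·689+489=1867,  q_5=2·31+22=84
a_6=1:  p_6=1·1867+689=2556,  q_6=1·84+31=115
a_7=2:  p_7=2·2556+1867=6979,  q_7=2·115+84=314
a_8=2:  p_8=2·6979+2556=16514,  q_8=2·314+115=743
a_9=4:  p_9=4·16514+6979=73035,  q_9=4·743+314=3286
(x₁, y₁) = (73035, 3286);  73035² − 494·3286² = 1 ✓
(73035+3286√494)^2 = 10668222449 + 479986020√494
(73035+3286√494)^3 = 1558307253052395 + 70111557938114√494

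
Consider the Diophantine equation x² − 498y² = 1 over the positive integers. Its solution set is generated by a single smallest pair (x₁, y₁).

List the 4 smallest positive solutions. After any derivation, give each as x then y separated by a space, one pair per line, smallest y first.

179777 8056
64639539457 2896567024
23241404969742401 1041472259739240
8356540122426119709697 374465516875386131936

d=498: √d = [22; 3,6,22,6,3,44] (ℓ=6, even), read p_5/q_5
a_0=22:  p_0=22·1+0=22,  q_0=22·0+1=1
a_1=3:  p_1=3·22+1=67,  q_1=3·1+0=3
a_2=6:  p_2=6·67+22=424,  q_2=6·3+1=19
…
a_4=6:  p_4=6·9395+424=56794,  q_4=6·421+19=2545
a_5=3:  p_5=3·56794+9395=179777,  q_5=3·2545+421=8056
fundamental: x₁=179777, y₁=8056  (since 32319769729 − 498·64899136 = 1)
n=2: (179777,8056)∘(179777,8056) = (179777·179777+498·8056·8056, 179777·8056+8056·179777) = (64639539457,2896567024)
n=3: (64639539457,2896567024)∘(179777,8056) = (179777·64639539457+498·8056·2896567024, 179777·2896567024+8056·64639539457) = (23241404969742401,1041472259739240)
n=4: (23241404969742401,1041472259739240)∘(179777,8056) = (179777·23241404969742401+498·8056·1041472259739240, 179777·1041472259739240+8056·23241404969742401) = (8356540122426119709697,374465516875386131936)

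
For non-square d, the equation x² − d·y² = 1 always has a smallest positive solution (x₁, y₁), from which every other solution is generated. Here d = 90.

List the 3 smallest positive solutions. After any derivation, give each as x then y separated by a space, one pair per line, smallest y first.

19 2
721 76
27379 2886

√90 → a₀=9, period (2,18); ℓ=2 even so k=1
step 0: (9, 1)  from 9·(1,0) + (0,1)
step 1: (19, 2)  from 2·(9,1) + (1,0)
→ (19, 2).  Check: 19²=361, 90·2²=360, difference 1.
k=2:  x_2 = 19·19+90·2·2 = 721,  y_2 = 19·2+2·19 = 76
k=3:  x_3 = 19·721+90·2·76 = 27379,  y_3 = 19·76+2·721 = 2886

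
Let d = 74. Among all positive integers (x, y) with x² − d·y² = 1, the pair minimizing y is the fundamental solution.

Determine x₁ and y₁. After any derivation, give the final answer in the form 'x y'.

√74 = [8; 1,1,1,1,16, …], period ℓ=5 (odd) → k=9
a_0=8:  p_0=8·1+0=8,  q_0=8·0+1=1
a_1=1:  p_1=1·8+1=9,  q_1=1·1+0=1
a_2=1:  p_2=1·9+8=17,  q_2=1·1+1=2
a_3=1:  p_3=1·17+9=26,  q_3=1·2+1=3
a_4=1:  p_4=1·26+17=43,  q_4=1·3+2=5
…
a_6=1:  p_6=1·714+43=757,  q_6=1·83+5=88
a_7=1:  p_7=1·757+714=1471,  q_7=1·88+83=171
a_8=1:  p_8=1·1471+757=2228,  q_8=1·171+88=259
a_9=1:  p_9=1·2228+1471=3699,  q_9=1·259+171=430
fundamental: x₁=3699, y₁=430  (since 13682601 − 74·184900 = 1)

3699 430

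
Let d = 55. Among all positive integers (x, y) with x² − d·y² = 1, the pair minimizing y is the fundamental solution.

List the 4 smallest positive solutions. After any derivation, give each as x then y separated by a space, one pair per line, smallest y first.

d=55: √d = [7; 2,2,2,14] (ℓ=4, even), read p_3/q_3
i=0: a=7 ⇒ p=7, q=1
…
i=2: a=2 ⇒ p=37, q=5
i=3: a=2 ⇒ p=89, q=12
(x₁, y₁) = (89, 12);  89² − 55·12² = 1 ✓
(x_2, y_2) = (89·89 + 55·12·12, 89·12 + 12·89) = (15841, 2136)
(x_3, y_3) = (89·15841 + 55·12·2136, 89·2136 + 12·15841) = (2819609, 380196)
(x_4, y_4) = (89·2819609 + 55·12·380196, 89·380196 + 12·2819609) = (501874561, 67672752)

89 12
15841 2136
2819609 380196
501874561 67672752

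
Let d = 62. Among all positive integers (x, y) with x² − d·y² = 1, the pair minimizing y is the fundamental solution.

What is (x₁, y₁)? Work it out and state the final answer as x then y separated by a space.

d=62: √d = [7; 1,6,1,14] (ℓ=4, even), read p_3/q_3
i=0: a=7 ⇒ p=7, q=1
i=1: a=1 ⇒ p=8, q=1
i=2: a=6 ⇒ p=55, q=7
i=3: a=1 ⇒ p=63, q=8
→ (63, 8).  Check: 63²=3969, 62·8²=3968, difference 1.

63 8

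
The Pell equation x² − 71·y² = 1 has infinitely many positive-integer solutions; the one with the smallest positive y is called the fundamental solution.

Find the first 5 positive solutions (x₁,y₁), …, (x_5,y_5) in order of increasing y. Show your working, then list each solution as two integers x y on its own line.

3480 413
24220799 2874480
168576757560 20006380387
1173294208396801 139244404619040
8166127521864977400 969141036142138013

√71 → a₀=8, period (2,2,1,7,1,2,2,16); ℓ=8 even so k=7
k=0  a_k=8  p_k/q_k = 8/1
…
k=2  a_k=2  p_k/q_k = 42/5
k=3  a_k=1  p_k/q_k = 59/7
…
k=6  a_k=2  p_k/q_k = 1483/176
k=7  a_k=2  p_k/q_k = 3480/413
→ (3480, 413).  Check: 3480²=12110400, 71·413²=12110399, difference 1.
n=2: (3480,413)∘(3480,413) = (3480·3480+71·413·413, 3480·413+413·3480) = (24220799,2874480)
n=3: (24220799,2874480)∘(3480,413) = (3480·24220799+71·413·2874480, 3480·2874480+413·24220799) = (168576757560,20006380387)
n=4: (168576757560,20006380387)∘(3480,413) = (3480·168576757560+71·413·20006380387, 3480·20006380387+413·168576757560) = (1173294208396801,139244404619040)
n=5: (1173294208396801,139244404619040)∘(3480,413) = (3480·1173294208396801+71·413·139244404619040, 3480·139244404619040+413·1173294208396801) = (8166127521864977400,969141036142138013)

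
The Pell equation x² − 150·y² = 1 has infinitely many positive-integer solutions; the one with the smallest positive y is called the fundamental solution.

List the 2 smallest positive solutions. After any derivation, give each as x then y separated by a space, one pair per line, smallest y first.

√150 = [12; 4,24, …], period ℓ=2 (even) → k=1
i=0: a=12 ⇒ p=12, q=1
i=1: a=4 ⇒ p=49, q=4
(x₁, y₁) = (49, 4);  49² − 150·4² = 1 ✓
(49+4√150)^2 = 4801 + 392√150

49 4
4801 392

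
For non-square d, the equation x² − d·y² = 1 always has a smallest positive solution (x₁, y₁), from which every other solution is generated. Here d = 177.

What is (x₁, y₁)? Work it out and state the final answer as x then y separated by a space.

[13; 3,3,2,8,2,3,3,26] for √177; ℓ=8 ⇒ convergent index 7
a_0=13:  p_0=13·1+0=13,  q_0=13·0+1=1
…
a_2=3:  p_2=3·40+13=133,  q_2=3·3+1=10
…
a_5=2:  p_5=2·2581+306=5468,  q_5=2·194+23=411
a_6=3:  p_6=3·5468+2581=18985,  q_6=3·411+194=1427
a_7=3:  p_7=3·18985+5468=62423,  q_7=3·1427+411=4692
(x₁, y₁) = (62423, 4692);  62423² − 177·4692² = 1 ✓

62423 4692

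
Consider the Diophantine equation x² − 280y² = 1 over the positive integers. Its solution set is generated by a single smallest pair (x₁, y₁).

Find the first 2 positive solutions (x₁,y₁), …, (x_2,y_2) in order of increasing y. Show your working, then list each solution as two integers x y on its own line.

√280 = [16; 1,2,1,2,1,32, …], period ℓ=6 (even) → k=5
k=0  a_k=16  p_k/q_k = 16/1
k=1  a_k=1  p_k/q_k = 17/1
k=2  a_k=2  p_k/q_k = 50/3
k=3  a_k=1  p_k/q_k = 67/4
k=4  a_k=2  p_k/q_k = 184/11
k=5  a_k=1  p_k/q_k = 251/15
(x₁, y₁) = (251, 15);  251² − 280·15² = 1 ✓
n=2: (251,15)∘(251,15) = (251·251+280·15·15, 251·15+15·251) = (126001,7530)

251 15
126001 7530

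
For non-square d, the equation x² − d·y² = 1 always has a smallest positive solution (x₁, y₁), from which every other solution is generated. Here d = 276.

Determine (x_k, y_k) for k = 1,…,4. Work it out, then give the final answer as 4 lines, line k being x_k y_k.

d=276: √d = [16; 1,1,1,1,2,2,2,1,1,1,1,32] (ℓ=12, even), read p_11/q_11
k=0  a_k=16  p_k/q_k = 16/1
…
k=5  a_k=2  p_k/q_k = 216/13
k=6  a_k=2  p_k/q_k = 515/31
k=7  a_k=2  p_k/q_k = 1246/75
k=8  a_k=1  p_k/q_k = 1761/106
…
k=10  a_k=1  p_k/q_k = 4768/287
k=11  a_k=1  p_k/q_k = 7775/468
fundamental: x₁=7775, y₁=468  (since 60450625 − 276·219024 = 1)
(7775+468√276)^2 = 120901249 + 7277400√276
(7775+468√276)^3 = 1880014414175 + 113163569532√276
(7775+468√276)^4 = 29234224019520001 + 1759693498945200√276

7775 468
120901249 7277400
1880014414175 113163569532
29234224019520001 1759693498945200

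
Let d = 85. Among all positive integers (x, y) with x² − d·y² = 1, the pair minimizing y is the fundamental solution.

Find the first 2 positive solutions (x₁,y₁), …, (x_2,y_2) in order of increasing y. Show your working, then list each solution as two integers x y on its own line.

√85 → a₀=9, period (4,1,1,4,18); ℓ=5 odd so k=9
i=0: a=9 ⇒ p=9, q=1
…
i=2: a=1 ⇒ p=46, q=5
…
i=4: a=4 ⇒ p=378, q=41
…
i=6: a=4 ⇒ p=27926, q=3029
i=7: a=1 ⇒ p=34813, q=3776
i=8: a=1 ⇒ p=62739, q=6805
i=9: a=4 ⇒ p=285769, q=30996
→ (285769, 30996).  Check: 285769²=81663921361, 85·30996²=81663921360, difference 1.
(285769+30996√85)^2 = 163327842721 + 17715391848√85

285769 30996
163327842721 17715391848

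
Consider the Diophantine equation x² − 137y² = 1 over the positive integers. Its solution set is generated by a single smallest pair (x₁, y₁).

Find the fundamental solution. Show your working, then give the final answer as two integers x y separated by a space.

6083073 519712

√137 → a₀=11, period (1,2,2,1,1,2,2,1,22); ℓ=9 odd so k=17
k=0  a_k=11  p_k/q_k = 11/1
…
k=3  a_k=2  p_k/q_k = 82/7
…
k=7  a_k=2  p_k/q_k = 1229/105
…
k=9  a_k=22  p_k/q_k = 39597/3383
…
k=15  a_k=2  p_k/q_k = 1796332/153471
k=16  a_k=2  p_k/q_k = 4286741/366241
k=17  a_k=1  p_k/q_k = 6083073/519712
(x₁, y₁) = (6083073, 519712);  6083073² − 137·519712² = 1 ✓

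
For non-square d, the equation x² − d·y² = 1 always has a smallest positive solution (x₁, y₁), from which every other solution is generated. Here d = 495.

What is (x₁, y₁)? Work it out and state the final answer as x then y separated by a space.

√495 → a₀=22, period (4,44); ℓ=2 even so k=1
i=0: a=22 ⇒ p=22, q=1
i=1: a=4 ⇒ p=89, q=4
→ (89, 4).  Check: 89²=7921, 495·4²=7920, difference 1.

89 4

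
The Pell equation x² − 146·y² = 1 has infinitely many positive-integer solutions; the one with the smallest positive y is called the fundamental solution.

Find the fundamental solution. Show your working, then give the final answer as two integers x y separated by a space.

145 12

√146 = [12; 12,24, …], period ℓ=2 (even) → k=1
i=0: a=12 ⇒ p=12, q=1
i=1: a=12 ⇒ p=145, q=12
(x₁, y₁) = (145, 12);  145² − 146·12² = 1 ✓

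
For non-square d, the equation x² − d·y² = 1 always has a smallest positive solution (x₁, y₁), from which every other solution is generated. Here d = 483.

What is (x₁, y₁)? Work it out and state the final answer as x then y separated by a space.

22 1

√483 = [21; 1,42, …], period ℓ=2 (even) → k=1
k=0  a_k=21  p_k/q_k = 21/1
k=1  a_k=1  p_k/q_k = 22/1
fundamental: x₁=22, y₁=1  (since 484 − 483·1 = 1)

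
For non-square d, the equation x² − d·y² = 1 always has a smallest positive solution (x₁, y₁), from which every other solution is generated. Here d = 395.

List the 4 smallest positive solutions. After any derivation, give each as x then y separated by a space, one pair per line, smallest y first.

d=395: √d = [19; 1,6,1,38] (ℓ=4, even), read p_3/q_3
i=0: a=19 ⇒ p=19, q=1
…
i=2: a=6 ⇒ p=139, q=7
i=3: a=1 ⇒ p=159, q=8
fundamental: x₁=159, y₁=8  (since 25281 − 395·64 = 1)
k=2:  x_2 = 159·159+395·8·8 = 50561,  y_2 = 159·8+8·159 = 2544
k=3:  x_3 = 159·50561+395·8·2544 = 16078239,  y_3 = 159·2544+8·50561 = 808984
k=4:  x_4 = 159·16078239+395·8·808984 = 5112829441,  y_4 = 159·808984+8·16078239 = 257254368

159 8
50561 2544
16078239 808984
5112829441 257254368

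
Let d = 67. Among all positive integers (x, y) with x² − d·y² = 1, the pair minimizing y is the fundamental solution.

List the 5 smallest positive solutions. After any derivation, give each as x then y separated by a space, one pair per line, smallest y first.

√67 = [8; 5,2,1,1,7,1,1,2,5,16, …], period ℓ=10 (even) → k=9
step 0: (8, 1)  from 8·(1,0) + (0,1)
step 1: (41, 5)  from 5·(8,1) + (1,0)
…
step 6: (1899, 232)  from 1·(1678,205) + (221,27)
…
step 8: (9053, 1106)  from 2·(3577,437) + (1899,232)
step 9: (48842, 5967)  from 5·(9053,1106) + (3577,437)
→ (48842, 5967).  Check: 48842²=2385540964, 67·5967²=2385540963, difference 1.
n=2: (48842,5967)∘(48842,5967) = (48842·48842+67·5967·5967, 48842·5967+5967·48842) = (4771081927,582880428)
n=3: (4771081927,582880428)∘(48842,5967) = (48842·4771081927+67·5967·582880428, 48842·582880428+5967·4771081927) = (466058366908226,56938091722785)
n=4: (466058366908226,56938091722785)∘(48842,5967) = (48842·466058366908226+67·5967·56938091722785, 48842·56938091722785+5967·466058366908226) = (45526445508292066657,5561940551265649512)
n=5: (45526445508292066657,5561940551265649512)∘(48842,5967) = (48842·45526445508292066657+67·5967·5561940551265649512, 48842·5561940551265649512+5967·45526445508292066657) = (4447205302565943872414162,543312600752895615207423)

48842 5967
4771081927 582880428
466058366908226 56938091722785
45526445508292066657 5561940551265649512
4447205302565943872414162 543312600752895615207423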